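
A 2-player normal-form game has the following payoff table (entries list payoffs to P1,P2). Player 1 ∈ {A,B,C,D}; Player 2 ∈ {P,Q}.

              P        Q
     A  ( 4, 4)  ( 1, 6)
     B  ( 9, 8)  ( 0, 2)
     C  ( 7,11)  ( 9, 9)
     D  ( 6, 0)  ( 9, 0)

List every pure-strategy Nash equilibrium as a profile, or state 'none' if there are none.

(A,P): not NE [P1→B gives 9>4; P2→Q gives 6>4]
(A,Q): not NE [P1→D gives 9>1]
(B,P): NE
(B,Q): not NE [P1→D gives 9>0; P2→P gives 8>2]
(C,P): not NE [P1→B gives 9>7]
(C,Q): not NE [P2→P gives 11>9]
(D,P): not NE [P1→B gives 9>6]
(D,Q): NE

PSNE = {(B,P), (D,Q)}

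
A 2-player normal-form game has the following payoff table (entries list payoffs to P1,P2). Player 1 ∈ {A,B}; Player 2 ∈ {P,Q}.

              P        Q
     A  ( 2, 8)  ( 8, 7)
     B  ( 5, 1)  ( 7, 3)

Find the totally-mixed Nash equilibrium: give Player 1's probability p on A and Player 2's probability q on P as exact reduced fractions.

P1 indiff ⇒ q·2+(1-q)·8 = q·5+(1-q)·7 ⇒ q(-3) = (1-q)(-1) ⇒ q = 1/4
P2 indiff ⇒ p·8+(1-p)·1 = p·7+(1-p)·3 ⇒ p(1) = (1-p)(2) ⇒ p = 2/3

p=2/3, q=1/4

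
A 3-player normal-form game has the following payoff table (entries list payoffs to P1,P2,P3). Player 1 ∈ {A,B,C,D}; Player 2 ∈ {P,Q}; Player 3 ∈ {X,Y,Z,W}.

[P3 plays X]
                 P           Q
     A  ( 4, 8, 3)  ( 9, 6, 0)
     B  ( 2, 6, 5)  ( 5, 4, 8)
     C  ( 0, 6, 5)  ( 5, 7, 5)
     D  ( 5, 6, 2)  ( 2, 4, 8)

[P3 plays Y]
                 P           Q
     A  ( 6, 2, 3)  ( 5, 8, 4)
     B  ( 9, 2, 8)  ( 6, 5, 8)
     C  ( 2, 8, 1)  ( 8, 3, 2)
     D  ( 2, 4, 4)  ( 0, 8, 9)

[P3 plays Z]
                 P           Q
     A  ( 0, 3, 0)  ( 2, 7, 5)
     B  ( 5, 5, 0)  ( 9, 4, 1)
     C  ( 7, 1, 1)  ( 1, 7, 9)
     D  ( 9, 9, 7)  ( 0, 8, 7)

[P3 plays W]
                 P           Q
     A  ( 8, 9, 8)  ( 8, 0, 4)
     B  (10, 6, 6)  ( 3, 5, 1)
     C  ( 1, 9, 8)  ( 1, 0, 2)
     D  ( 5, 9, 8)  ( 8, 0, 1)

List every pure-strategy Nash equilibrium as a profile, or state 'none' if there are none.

(A,P,X): not NE [P1→D gives 5>4; P3→W gives 8>3]
(A,P,Y): not NE [P1→B gives 9>6; P2→Q gives 8>2; P3→W gives 8>3]
(A,P,Z): not NE [P1→D gives 9>0; P2→Q gives 7>3; P3→W gives 8>0]
(A,P,W): not NE [P1→B gives 10>8]
(A,Q,X): not NE [P2→P gives 8>6; P3→Z gives 5>0]
(A,Q,Y): not NE [P1→C gives 8>5; P3→Z gives 5>4]
(A,Q,Z): not NE [P1→B gives 9>2]
(A,Q,W): not NE [P2→P gives 9>0; P3→Z gives 5>4]
(B,P,X): not NE [P1→D gives 5>2; P3→Y gives 8>5]
(B,P,Y): not NE [P2→Q gives 5>2]
(B,P,Z): not NE [P1→D gives 9>5; P3→Y gives 8>0]
(B,P,W): not NE [P3→Y gives 8>6]
(B,Q,X): not NE [P1→A gives 9>5; P2→P gives 6>4]
(B,Q,Y): not NE [P1→C gives 8>6]
(B,Q,Z): not NE [P2→P gives 5>4; P3→Y gives 8>1]
(B,Q,W): not NE [P1→D gives 8>3; P2→P gives 6>5; P3→Y gives 8>1]
(C,P,X): not NE [P1→D gives 5>0; P2→Q gives 7>6; P3→W gives 8>5]
(C,P,Y): not NE [P1→B gives 9>2; P3→W gives 8>1]
(C,P,Z): not NE [P1→D gives 9>7; P2→Q gives 7>1; P3→W gives 8>1]
(C,P,W): not NE [P1→B gives 10>1]
(C,Q,X): not NE [P1→A gives 9>5; P3→Z gives 9>5]
(C,Q,Y): not NE [P2→P gives 8>3; P3→Z gives 9>2]
(C,Q,Z): not NE [P1→B gives 9>1]
(C,Q,W): not NE [P1→D gives 8>1; P2→P gives 9>0; P3→Z gives 9>2]
(D,P,X): not NE [P3→W gives 8>2]
(D,P,Y): not NE [P1→B gives 9>2; P2→Q gives 8>4; P3→W gives 8>4]
(D,P,Z): not NE [P3→W gives 8>7]
(D,P,W): not NE [P1→B gives 10>5]
(D,Q,X): not NE [P1→A gives 9>2; P2→P gives 6>4; P3→Y gives 9>8]
(D,Q,Y): not NE [P1→C gives 8>0]
(D,Q,Z): not NE [P1→B gives 9>0; P2→P gives 9>8; P3→Y gives 9>7]
(D,Q,W): not NE [P2→P gives 9>0; P3→Y gives 9>1]

Equilibria: none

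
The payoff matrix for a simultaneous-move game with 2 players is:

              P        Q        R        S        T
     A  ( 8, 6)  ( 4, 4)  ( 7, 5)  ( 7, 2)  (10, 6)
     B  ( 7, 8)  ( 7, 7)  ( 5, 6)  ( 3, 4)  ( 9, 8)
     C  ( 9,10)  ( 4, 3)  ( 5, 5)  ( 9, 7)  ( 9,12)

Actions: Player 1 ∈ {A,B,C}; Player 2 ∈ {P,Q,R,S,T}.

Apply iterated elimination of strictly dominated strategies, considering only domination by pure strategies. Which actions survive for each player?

Remaining: P1:{A,C} P2:{P,T}

P2 drop Q (P beats it: A:6>4 B:8>7 C:10>3)
P1 drop B (A beats it: P:8>7 R:7>5 S:7>3 T:10>9)
P2 drop R (P beats it: A:6>5 C:10>5)
P2 drop S (P beats it: A:6>2 C:10>7)
P1→{A,C} P2→{P,T}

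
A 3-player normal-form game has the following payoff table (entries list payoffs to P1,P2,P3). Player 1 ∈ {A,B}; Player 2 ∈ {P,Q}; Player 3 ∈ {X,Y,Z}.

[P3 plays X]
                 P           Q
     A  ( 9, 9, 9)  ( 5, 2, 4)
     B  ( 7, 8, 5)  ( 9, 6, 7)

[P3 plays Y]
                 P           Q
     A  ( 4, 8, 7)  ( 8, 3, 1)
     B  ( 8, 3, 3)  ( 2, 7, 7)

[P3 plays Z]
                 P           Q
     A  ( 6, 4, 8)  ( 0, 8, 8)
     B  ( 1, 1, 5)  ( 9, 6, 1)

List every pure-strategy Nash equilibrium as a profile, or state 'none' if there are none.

PSNE = {(A,P,X)}

(A,P,X): NE
(A,P,Y): not NE [P1→B gives 8>4; P3→X gives 9>7]
(A,P,Z): not NE [P2→Q gives 8>4; P3→X gives 9>8]
(A,Q,X): not NE [P1→B gives 9>5; P2→P gives 9>2; P3→Z gives 8>4]
(A,Q,Y): not NE [P2→P gives 8>3; P3→Z gives 8>1]
(A,Q,Z): not NE [P1→B gives 9>0]
(B,P,X): not NE [P1→A gives 9>7]
(B,P,Y): not NE [P2→Q gives 7>3; P3→Z gives 5>3]
(B,P,Z): not NE [P1→A gives 6>1; P2→Q gives 6>1]
(B,Q,X): not NE [P2→P gives 8>6]
(B,Q,Y): not NE [P1→A gives 8>2]
(B,Q,Z): not NE [P3→Y gives 7>1]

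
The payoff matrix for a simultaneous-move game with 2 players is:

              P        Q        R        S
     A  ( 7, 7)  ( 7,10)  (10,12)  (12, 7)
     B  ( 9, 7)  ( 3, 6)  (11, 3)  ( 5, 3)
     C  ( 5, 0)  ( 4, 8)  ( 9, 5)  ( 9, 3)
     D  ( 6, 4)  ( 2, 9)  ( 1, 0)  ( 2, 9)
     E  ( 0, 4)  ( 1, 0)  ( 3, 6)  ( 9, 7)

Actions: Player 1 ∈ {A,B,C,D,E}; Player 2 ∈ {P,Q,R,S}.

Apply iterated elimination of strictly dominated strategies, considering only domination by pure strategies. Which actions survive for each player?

IESDS → P1:{A,B} P2:{P,Q,R}

P1 drop C (A beats it: P:7>5 Q:7>4 R:10>9 S:12>9)
P1 drop D (A beats it: P:7>6 Q:7>2 R:10>1 S:12>2)
P1 drop E (A beats it: P:7>0 Q:7>1 R:10>3 S:12>9)
P2 drop S (Q beats it: A:10>7 B:6>3)
P1→{A,B} P2→{P,Q,R}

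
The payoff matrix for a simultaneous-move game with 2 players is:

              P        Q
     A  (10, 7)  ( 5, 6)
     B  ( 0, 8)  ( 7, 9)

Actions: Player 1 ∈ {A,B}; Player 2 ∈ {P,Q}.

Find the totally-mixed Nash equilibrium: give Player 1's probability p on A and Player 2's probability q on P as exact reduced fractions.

P1 mixes 1/2 on A; P2 mixes 1/6 on P

P1 indiff ⇒ q·10+(1-q)·5 = q·0+(1-q)·7 ⇒ q(10) = (1-q)(2) ⇒ q = 1/6
P2 indiff ⇒ p·7+(1-p)·8 = p·6+(1-p)·9 ⇒ p(1) = (1-p)(1) ⇒ p = 1/2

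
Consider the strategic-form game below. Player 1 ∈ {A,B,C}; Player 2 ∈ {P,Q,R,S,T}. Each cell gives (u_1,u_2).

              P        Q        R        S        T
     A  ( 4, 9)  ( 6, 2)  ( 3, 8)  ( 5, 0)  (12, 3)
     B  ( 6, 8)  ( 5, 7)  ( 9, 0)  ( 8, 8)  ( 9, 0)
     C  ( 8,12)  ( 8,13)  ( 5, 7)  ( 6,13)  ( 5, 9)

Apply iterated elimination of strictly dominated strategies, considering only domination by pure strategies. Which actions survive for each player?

IESDS → P1:{B,C} P2:{P,Q,S}

P2 drop R (P beats it: A:9>8 B:8>0 C:12>7)
P2 drop T (P beats it: A:9>3 B:8>0 C:12>9)
P1 drop A (C beats it: P:8>4 Q:8>6 S:6>5)
P1→{B,C} P2→{P,Q,S}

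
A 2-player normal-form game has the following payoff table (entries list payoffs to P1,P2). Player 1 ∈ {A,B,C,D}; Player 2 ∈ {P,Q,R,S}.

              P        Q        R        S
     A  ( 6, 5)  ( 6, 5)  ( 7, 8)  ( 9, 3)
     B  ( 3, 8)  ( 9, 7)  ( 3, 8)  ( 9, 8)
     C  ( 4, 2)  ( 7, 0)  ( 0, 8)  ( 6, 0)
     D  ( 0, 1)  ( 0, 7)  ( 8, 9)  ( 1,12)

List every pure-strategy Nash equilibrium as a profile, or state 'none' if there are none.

(A,P): not NE [P2→R gives 8>5]
(A,Q): not NE [P1→B gives 9>6; P2→R gives 8>5]
(A,R): not NE [P1→D gives 8>7]
(A,S): not NE [P2→R gives 8>3]
(B,P): not NE [P1→A gives 6>3]
(B,Q): not NE [P2→S gives 8>7]
(B,R): not NE [P1→D gives 8>3]
(B,S): NE
(C,P): not NE [P1→A gives 6>4; P2→R gives 8>2]
(C,Q): not NE [P1→B gives 9>7; P2→R gives 8>0]
(C,R): not NE [P1→D gives 8>0]
(C,S): not NE [P1→B gives 9>6; P2→R gives 8>0]
(D,P): not NE [P1→A gives 6>0; P2→S gives 12>1]
(D,Q): not NE [P1→B gives 9>0; P2→S gives 12>7]
(D,R): not NE [P2→S gives 12>9]
(D,S): not NE [P1→B gives 9>1]

NE set: (B,S)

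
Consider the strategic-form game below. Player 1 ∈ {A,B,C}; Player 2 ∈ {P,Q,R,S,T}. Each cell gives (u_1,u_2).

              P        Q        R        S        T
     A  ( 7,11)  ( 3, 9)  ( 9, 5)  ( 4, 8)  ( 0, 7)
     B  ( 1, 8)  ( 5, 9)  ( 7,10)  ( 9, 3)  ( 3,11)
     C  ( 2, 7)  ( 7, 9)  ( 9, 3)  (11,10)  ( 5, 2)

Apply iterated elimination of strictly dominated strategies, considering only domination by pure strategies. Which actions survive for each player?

Survivors P1:{A,C} P2:{P,Q,S}

P1 drop B (C beats it: P:2>1 Q:7>5 R:9>7 S:11>9 T:5>3)
P2 drop R (P beats it: A:11>5 C:7>3)
P2 drop T (P beats it: A:11>7 C:7>2)
P1→{A,C} P2→{P,Q,S}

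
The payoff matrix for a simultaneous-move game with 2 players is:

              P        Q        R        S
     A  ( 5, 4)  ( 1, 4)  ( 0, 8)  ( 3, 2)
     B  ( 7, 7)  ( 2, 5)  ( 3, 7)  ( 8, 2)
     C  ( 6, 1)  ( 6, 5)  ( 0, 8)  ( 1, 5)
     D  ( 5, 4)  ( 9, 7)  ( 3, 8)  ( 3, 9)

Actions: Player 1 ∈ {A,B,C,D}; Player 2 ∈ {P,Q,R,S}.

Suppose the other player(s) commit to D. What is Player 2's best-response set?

argmax u_2 = {S}

u_2(P vs D) = 4
u_2(Q vs D) = 7
u_2(R vs D) = 8
u_2(S vs D) = 9
max payoff 9 at {S}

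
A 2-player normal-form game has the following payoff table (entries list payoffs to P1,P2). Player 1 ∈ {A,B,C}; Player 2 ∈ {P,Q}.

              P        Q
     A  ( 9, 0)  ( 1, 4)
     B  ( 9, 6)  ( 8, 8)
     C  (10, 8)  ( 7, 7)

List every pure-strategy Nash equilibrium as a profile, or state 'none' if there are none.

NE set: (B,Q), (C,P)

(A,P): not NE [P1→C gives 10>9; P2→Q gives 4>0]
(A,Q): not NE [P1→B gives 8>1]
(B,P): not NE [P1→C gives 10>9; P2→Q gives 8>6]
(B,Q): NE
(C,P): NE
(C,Q): not NE [P1→B gives 8>7; P2→P gives 8>7]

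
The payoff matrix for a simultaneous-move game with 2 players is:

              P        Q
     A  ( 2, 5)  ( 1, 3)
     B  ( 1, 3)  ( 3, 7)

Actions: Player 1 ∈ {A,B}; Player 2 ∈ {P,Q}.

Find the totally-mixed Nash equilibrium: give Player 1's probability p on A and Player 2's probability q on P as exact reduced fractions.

P1 mixes 2/3 on A; P2 mixes 2/3 on P

P1 indiff ⇒ q·2+(1-q)·1 = q·1+(1-q)·3 ⇒ q(1) = (1-q)(2) ⇒ q = 2/3
P2 indiff ⇒ p·5+(1-p)·3 = p·3+(1-p)·7 ⇒ p(2) = (1-p)(4) ⇒ p = 2/3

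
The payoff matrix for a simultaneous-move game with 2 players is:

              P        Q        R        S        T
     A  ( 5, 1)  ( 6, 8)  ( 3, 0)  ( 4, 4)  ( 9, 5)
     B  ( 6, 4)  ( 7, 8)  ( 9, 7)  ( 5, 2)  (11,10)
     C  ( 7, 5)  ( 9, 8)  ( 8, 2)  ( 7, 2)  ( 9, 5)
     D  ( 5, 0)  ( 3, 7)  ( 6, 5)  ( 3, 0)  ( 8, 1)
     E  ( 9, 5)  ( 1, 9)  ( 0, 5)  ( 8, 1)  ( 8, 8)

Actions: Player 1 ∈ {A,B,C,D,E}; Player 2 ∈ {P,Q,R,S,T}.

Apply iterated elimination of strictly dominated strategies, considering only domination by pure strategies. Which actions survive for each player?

P1 drop A (B beats it: P:6>5 Q:7>6 R:9>3 S:5>4 T:11>9)
P1 drop D (B beats it: P:6>5 Q:7>3 R:9>6 S:5>3 T:11>8)
P2 drop P (Q beats it: B:8>4 C:8>5 E:9>5)
P2 drop R (Q beats it: B:8>7 C:8>2 E:9>5)
P2 drop S (Q beats it: B:8>2 C:8>2 E:9>1)
P1 drop E (B beats it: Q:7>1 T:11>8)
P1→{B,C} P2→{Q,T}

Survivors P1:{B,C} P2:{Q,T}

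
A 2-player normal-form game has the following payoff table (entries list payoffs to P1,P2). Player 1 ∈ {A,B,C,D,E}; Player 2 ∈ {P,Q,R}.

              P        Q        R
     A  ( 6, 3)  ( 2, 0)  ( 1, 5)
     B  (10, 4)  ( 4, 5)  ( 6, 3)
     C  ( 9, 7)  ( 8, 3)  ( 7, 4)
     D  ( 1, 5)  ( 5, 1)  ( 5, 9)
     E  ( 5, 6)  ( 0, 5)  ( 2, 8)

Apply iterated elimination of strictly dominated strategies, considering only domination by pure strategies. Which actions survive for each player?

P1 drop A (B beats it: P:10>6 Q:4>2 R:6>1)
P1 drop D (C beats it: P:9>1 Q:8>5 R:7>5)
P1 drop E (B beats it: P:10>5 Q:4>0 R:6>2)
P2 drop R (P beats it: B:4>3 C:7>4)
P1→{B,C} P2→{P,Q}

Remaining: P1:{B,C} P2:{P,Q}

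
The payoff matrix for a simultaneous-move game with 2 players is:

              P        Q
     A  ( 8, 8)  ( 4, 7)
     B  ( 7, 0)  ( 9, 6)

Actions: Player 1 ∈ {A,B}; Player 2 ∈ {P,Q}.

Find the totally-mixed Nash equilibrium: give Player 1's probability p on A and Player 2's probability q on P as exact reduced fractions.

P1 indiff ⇒ q·8+(1-q)·4 = q·7+(1-q)·9 ⇒ q(1) = (1-q)(5) ⇒ q = 5/6
P2 indiff ⇒ p·8+(1-p)·0 = p·7+(1-p)·6 ⇒ p(1) = (1-p)(6) ⇒ p = 6/7

P1 mixes 6/7 on A; P2 mixes 5/6 on P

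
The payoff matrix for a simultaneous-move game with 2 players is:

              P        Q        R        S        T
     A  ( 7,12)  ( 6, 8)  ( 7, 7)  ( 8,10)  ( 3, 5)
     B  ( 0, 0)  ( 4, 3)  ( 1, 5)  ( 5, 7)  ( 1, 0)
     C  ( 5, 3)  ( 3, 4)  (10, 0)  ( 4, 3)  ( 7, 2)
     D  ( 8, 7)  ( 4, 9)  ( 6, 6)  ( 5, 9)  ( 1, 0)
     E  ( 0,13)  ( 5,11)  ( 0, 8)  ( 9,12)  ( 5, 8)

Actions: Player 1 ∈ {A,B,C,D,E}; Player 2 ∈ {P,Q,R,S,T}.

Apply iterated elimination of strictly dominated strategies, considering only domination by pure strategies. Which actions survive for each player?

Survivors P1:{A,D,E} P2:{P,Q,S}

P1 drop B (A beats it: P:7>0 Q:6>4 R:7>1 S:8>5 T:3>1)
P2 drop R (P beats it: A:12>7 C:3>0 D:7>6 E:13>8)
P2 drop T (P beats it: A:12>5 C:3>2 D:7>0 E:13>8)
P1 drop C (A beats it: P:7>5 Q:6>3 S:8>4)
P1→{A,D,E} P2→{P,Q,S}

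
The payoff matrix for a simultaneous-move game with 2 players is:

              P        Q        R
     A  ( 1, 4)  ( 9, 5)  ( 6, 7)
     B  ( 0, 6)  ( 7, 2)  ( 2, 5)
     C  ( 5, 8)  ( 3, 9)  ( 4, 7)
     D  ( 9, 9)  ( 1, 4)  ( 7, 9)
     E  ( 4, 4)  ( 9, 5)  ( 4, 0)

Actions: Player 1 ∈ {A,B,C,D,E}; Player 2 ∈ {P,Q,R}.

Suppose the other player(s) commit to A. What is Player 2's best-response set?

P2 best: {R}

u_2(P vs A) = 4
u_2(Q vs A) = 5
u_2(R vs A) = 7
max payoff 7 at {R}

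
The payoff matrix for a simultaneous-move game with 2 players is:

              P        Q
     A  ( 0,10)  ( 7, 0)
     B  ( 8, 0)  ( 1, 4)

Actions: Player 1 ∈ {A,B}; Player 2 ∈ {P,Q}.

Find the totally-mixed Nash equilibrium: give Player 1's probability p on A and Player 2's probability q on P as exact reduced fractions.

P1 mixes 2/7 on A; P2 mixes 3/7 on P

P1 indiff ⇒ q·0+(1-q)·7 = q·8+(1-q)·1 ⇒ q(-8) = (1-q)(-6) ⇒ q = 3/7
P2 indiff ⇒ p·10+(1-p)·0 = p·0+(1-p)·4 ⇒ p(10) = (1-p)(4) ⇒ p = 2/7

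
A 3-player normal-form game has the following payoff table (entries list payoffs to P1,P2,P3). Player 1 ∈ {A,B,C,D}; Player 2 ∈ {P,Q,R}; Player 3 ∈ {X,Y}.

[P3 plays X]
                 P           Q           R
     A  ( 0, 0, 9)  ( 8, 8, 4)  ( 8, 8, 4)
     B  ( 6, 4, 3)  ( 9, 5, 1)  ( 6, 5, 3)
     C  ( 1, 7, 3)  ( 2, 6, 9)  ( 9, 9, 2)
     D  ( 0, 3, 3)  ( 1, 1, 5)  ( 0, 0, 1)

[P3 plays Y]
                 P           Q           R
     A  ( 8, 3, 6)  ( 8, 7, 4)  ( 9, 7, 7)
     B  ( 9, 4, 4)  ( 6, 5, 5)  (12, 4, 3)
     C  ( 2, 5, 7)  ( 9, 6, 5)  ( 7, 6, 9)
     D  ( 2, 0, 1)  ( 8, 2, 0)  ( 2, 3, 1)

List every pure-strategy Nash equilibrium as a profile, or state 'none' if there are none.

(A,P,X): not NE [P1→B gives 6>0; P2→R gives 8>0]
(A,P,Y): not NE [P1→B gives 9>8; P2→R gives 7>3; P3→X gives 9>6]
(A,Q,X): not NE [P1→B gives 9>8]
(A,Q,Y): not NE [P1→C gives 9>8]
(A,R,X): not NE [P1→C gives 9>8; P3→Y gives 7>4]
(A,R,Y): not NE [P1→B gives 12>9]
(B,P,X): not NE [P2→R gives 5>4; P3→Y gives 4>3]
(B,P,Y): not NE [P2→Q gives 5>4]
(B,Q,X): not NE [P3→Y gives 5>1]
(B,Q,Y): not NE [P1→C gives 9>6]
(B,R,X): not NE [P1→C gives 9>6]
(B,R,Y): not NE [P2→Q gives 5>4]
(C,P,X): not NE [P1→B gives 6>1; P2→R gives 9>7; P3→Y gives 7>3]
(C,P,Y): not NE [P1→B gives 9>2; P2→R gives 6>5]
(C,Q,X): not NE [P1→B gives 9>2; P2→R gives 9>6]
(C,Q,Y): not NE [P3→X gives 9>5]
(C,R,X): not NE [P3→Y gives 9>2]
(C,R,Y): not NE [P1→B gives 12>7]
(D,P,X): not NE [P1→B gives 6>0]
(D,P,Y): not NE [P1→B gives 9>2; P2→R gives 3>0; P3→X gives 3>1]
(D,Q,X): not NE [P1→B gives 9>1; P2→P gives 3>1]
(D,Q,Y): not NE [P1→C gives 9>8; P2→R gives 3>2; P3→X gives 5>0]
(D,R,X): not NE [P1→C gives 9>0; P2→P gives 3>0]
(D,R,Y): not NE [P1→B gives 12>2]

PSNE: ∅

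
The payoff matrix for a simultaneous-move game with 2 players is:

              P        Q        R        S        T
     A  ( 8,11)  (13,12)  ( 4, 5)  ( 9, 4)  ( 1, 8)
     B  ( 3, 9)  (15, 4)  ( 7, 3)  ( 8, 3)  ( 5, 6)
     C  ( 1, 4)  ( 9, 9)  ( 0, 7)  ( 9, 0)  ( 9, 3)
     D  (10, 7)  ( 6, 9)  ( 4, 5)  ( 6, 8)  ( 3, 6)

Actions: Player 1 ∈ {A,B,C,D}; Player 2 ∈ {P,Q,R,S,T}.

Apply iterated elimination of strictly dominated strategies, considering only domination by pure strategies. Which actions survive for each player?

Survivors P1:{A,B,D} P2:{P,Q}

P2 drop R (Q beats it: A:12>5 B:4>3 C:9>7 D:9>5)
P2 drop S (Q beats it: A:12>4 B:4>3 C:9>0 D:9>8)
P2 drop T (P beats it: A:11>8 B:9>6 C:4>3 D:7>6)
P1 drop C (A beats it: P:8>1 Q:13>9)
P1→{A,B,D} P2→{P,Q}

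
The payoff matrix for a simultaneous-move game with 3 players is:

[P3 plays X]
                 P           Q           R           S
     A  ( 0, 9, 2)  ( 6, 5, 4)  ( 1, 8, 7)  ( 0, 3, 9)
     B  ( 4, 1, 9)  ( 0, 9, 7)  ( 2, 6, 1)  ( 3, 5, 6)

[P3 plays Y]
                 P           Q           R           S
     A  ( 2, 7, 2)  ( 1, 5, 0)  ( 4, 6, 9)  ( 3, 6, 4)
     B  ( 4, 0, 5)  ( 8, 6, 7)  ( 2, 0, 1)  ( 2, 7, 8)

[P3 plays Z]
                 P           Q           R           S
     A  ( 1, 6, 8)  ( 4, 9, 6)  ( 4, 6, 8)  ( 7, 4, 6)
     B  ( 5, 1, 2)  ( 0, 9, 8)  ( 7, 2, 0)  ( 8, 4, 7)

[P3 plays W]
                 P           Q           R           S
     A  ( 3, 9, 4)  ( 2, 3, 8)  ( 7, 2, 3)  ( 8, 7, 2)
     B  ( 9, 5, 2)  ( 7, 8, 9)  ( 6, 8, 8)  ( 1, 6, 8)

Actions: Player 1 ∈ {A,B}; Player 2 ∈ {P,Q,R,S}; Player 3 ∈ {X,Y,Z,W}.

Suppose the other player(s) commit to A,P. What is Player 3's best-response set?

u_3(X vs A,P) = 2
u_3(Y vs A,P) = 2
u_3(Z vs A,P) = 8
u_3(W vs A,P) = 4
max payoff 8 at {Z}

argmax u_3 = {Z}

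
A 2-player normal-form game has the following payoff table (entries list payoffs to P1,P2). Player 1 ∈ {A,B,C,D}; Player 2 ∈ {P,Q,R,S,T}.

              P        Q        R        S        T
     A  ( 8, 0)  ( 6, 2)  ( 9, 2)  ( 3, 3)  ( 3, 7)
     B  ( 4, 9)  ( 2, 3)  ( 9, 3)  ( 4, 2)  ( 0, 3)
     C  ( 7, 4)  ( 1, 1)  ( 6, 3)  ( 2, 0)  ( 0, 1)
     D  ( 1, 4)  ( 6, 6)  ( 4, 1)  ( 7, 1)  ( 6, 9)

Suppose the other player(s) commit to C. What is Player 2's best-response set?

u_2(P vs C) = 4
u_2(Q vs C) = 1
u_2(R vs C) = 3
u_2(S vs C) = 0
u_2(T vs C) = 1
max payoff 4 at {P}

BR_2 = {P}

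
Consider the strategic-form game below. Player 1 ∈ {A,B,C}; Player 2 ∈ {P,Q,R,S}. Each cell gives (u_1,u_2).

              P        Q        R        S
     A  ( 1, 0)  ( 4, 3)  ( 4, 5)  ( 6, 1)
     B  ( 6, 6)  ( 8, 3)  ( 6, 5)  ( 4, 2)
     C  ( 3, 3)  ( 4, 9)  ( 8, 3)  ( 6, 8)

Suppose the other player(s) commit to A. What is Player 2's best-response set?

argmax u_2 = {R}

u_2(P vs A) = 0
u_2(Q vs A) = 3
u_2(R vs A) = 5
u_2(S vs A) = 1
max payoff 5 at {R}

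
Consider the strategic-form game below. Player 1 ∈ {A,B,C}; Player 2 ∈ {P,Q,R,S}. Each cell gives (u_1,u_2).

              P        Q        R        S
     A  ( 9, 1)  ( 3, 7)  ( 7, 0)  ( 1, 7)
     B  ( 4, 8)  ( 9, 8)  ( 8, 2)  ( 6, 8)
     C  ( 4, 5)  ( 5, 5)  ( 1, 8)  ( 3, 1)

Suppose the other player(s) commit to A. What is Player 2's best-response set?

BR_2 = {Q,S}

u_2(P vs A) = 1
u_2(Q vs A) = 7
u_2(R vs A) = 0
u_2(S vs A) = 7
max payoff 7 at {Q,S}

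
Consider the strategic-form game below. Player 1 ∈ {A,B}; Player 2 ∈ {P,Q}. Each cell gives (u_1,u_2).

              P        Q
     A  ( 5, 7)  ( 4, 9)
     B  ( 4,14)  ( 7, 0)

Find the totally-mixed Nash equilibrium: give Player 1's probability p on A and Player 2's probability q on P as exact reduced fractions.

P1 indiff ⇒ q·5+(1-q)·4 = q·4+(1-q)·7 ⇒ q(1) = (1-q)(3) ⇒ q = 3/4
P2 indiff ⇒ p·7+(1-p)·14 = p·9+(1-p)·0 ⇒ p(-2) = (1-p)(-14) ⇒ p = 7/8

p=7/8, q=3/4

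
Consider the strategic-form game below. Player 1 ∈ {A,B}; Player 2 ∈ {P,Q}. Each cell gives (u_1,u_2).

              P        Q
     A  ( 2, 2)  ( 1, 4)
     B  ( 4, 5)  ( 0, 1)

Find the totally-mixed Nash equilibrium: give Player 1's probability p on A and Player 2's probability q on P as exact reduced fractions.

P1 mixes 2/3 on A; P2 mixes 1/3 on P

P1 indiff ⇒ q·2+(1-q)·1 = q·4+(1-q)·0 ⇒ q(-2) = (1-q)(-1) ⇒ q = 1/3
P2 indiff ⇒ p·2+(1-p)·5 = p·4+(1-p)·1 ⇒ p(-2) = (1-p)(-4) ⇒ p = 2/3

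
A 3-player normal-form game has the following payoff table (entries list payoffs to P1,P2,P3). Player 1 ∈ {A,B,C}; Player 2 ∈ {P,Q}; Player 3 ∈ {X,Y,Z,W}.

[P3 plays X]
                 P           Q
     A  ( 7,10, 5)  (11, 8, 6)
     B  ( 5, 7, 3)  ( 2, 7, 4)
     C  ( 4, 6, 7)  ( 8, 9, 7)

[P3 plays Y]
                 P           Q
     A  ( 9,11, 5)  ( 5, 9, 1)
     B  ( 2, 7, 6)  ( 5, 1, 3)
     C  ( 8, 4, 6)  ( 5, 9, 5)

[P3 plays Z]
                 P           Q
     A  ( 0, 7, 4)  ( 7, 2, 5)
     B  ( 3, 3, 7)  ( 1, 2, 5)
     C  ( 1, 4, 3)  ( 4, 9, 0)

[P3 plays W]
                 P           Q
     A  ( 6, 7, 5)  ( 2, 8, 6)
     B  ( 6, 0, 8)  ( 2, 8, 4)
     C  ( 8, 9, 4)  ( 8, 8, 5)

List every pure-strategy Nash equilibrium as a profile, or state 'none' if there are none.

(A,P,X): NE
(A,P,Y): NE
(A,P,Z): not NE [P1→B gives 3>0; P3→W gives 5>4]
(A,P,W): not NE [P1→C gives 8>6; P2→Q gives 8>7]
(A,Q,X): not NE [P2→P gives 10>8]
(A,Q,Y): not NE [P2→P gives 11>9; P3→W gives 6>1]
(A,Q,Z): not NE [P2→P gives 7>2; P3→W gives 6>5]
(A,Q,W): not NE [P1→C gives 8>2]
(B,P,X): not NE [P1→A gives 7>5; P3→W gives 8>3]
(B,P,Y): not NE [P1→A gives 9>2; P3→W gives 8>6]
(B,P,Z): not NE [P3→W gives 8>7]
(B,P,W): not NE [P1→C gives 8>6; P2→Q gives 8>0]
(B,Q,X): not NE [P1→A gives 11>2; P3→Z gives 5>4]
(B,Q,Y): not NE [P2→P gives 7>1; P3→Z gives 5>3]
(B,Q,Z): not NE [P1→A gives 7>1; P2→P gives 3>2]
(B,Q,W): not NE [P1→C gives 8>2; P3→Z gives 5>4]
(C,P,X): not NE [P1→A gives 7>4; P2→Q gives 9>6]
(C,P,Y): not NE [P1→A gives 9>8; P2→Q gives 9>4; P3→X gives 7>6]
(C,P,Z): not NE [P1→B gives 3>1; P2→Q gives 9>4; P3→X gives 7>3]
(C,P,W): not NE [P3→X gives 7>4]
(C,Q,X): not NE [P1→A gives 11>8]
(C,Q,Y): not NE [P3→X gives 7>5]
(C,Q,Z): not NE [P1→A gives 7>4; P3→X gives 7>0]
(C,Q,W): not NE [P2→P gives 9>8; P3→X gives 7>5]

PSNE = {(A,P,X), (A,P,Y)}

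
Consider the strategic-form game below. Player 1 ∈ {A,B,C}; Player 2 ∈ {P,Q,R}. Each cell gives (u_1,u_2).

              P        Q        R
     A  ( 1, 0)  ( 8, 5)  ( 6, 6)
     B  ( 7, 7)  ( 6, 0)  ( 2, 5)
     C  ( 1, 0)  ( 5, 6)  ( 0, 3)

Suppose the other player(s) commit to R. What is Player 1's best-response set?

u_1(A vs R) = 6
u_1(B vs R) = 2
u_1(C vs R) = 0
max payoff 6 at {A}

argmax u_1 = {A}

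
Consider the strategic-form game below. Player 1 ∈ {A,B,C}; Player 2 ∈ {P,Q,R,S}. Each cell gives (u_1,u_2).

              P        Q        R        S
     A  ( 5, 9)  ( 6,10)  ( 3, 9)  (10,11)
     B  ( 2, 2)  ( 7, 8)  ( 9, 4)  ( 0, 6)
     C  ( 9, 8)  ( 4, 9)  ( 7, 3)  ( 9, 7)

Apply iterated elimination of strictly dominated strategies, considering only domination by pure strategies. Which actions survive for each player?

Survivors P1:{A,B} P2:{Q,S}

P2 drop P (Q beats it: A:10>9 B:8>2 C:9>8)
P2 drop R (Q beats it: A:10>9 B:8>4 C:9>3)
P1 drop C (A beats it: Q:6>4 S:10>9)
P1→{A,B} P2→{Q,S}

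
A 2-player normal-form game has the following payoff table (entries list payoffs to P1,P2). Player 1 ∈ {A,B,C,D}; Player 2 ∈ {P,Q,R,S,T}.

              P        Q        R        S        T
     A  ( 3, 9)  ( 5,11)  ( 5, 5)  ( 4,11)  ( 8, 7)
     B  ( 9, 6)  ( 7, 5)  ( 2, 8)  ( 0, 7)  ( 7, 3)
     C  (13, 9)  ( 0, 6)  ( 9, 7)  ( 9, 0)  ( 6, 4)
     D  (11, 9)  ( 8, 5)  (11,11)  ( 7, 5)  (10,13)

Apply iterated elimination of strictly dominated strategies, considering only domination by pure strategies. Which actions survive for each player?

IESDS → P1:{C,D} P2:{P,R,T}

P1 drop A (D beats it: P:11>3 Q:8>5 R:11>5 S:7>4 T:10>8)
P1 drop B (D beats it: P:11>9 Q:8>7 R:11>2 S:7>0 T:10>7)
P2 drop Q (P beats it: C:9>6 D:9>5)
P2 drop S (P beats it: C:9>0 D:9>5)
P1→{C,D} P2→{P,R,T}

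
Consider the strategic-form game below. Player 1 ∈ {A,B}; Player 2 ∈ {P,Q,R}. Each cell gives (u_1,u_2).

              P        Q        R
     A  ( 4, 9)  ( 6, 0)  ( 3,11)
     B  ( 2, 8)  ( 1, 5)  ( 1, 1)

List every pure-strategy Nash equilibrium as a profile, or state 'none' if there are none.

(A,P): not NE [P2→R gives 11>9]
(A,Q): not NE [P2→R gives 11>0]
(A,R): NE
(B,P): not NE [P1→A gives 4>2]
(B,Q): not NE [P1→A gives 6>1; P2→P gives 8>5]
(B,R): not NE [P1→A gives 3>1; P2→P gives 8>1]

NE set: (A,R)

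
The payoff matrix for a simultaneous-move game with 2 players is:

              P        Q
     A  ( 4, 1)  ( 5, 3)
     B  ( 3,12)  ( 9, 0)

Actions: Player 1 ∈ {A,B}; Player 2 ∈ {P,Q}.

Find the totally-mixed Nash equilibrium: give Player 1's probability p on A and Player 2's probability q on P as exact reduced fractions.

p=6/7, q=4/5

P1 indiff ⇒ q·4+(1-q)·5 = q·3+(1-q)·9 ⇒ q(1) = (1-q)(4) ⇒ q = 4/5
P2 indiff ⇒ p·1+(1-p)·12 = p·3+(1-p)·0 ⇒ p(-2) = (1-p)(-12) ⇒ p = 6/7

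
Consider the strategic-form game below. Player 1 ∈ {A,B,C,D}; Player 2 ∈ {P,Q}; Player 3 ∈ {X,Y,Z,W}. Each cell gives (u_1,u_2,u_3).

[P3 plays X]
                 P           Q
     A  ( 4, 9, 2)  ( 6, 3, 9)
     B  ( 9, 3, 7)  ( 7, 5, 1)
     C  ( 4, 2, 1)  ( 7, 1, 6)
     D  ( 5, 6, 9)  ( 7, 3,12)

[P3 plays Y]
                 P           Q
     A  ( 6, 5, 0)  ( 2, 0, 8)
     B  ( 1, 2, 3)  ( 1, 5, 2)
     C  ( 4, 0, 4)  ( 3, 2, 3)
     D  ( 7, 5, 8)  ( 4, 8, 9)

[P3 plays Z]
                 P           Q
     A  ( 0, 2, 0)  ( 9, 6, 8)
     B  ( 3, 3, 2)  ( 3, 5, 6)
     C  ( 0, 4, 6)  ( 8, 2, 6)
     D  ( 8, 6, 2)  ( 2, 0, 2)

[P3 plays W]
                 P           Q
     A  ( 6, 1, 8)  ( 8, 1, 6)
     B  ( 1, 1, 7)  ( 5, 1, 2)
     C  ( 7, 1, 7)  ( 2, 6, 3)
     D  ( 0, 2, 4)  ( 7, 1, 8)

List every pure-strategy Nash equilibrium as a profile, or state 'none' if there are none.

PSNE: ∅

(A,P,X): not NE [P1→B gives 9>4; P3→W gives 8>2]
(A,P,Y): not NE [P1→D gives 7>6; P3→W gives 8>0]
(A,P,Z): not NE [P1→D gives 8>0; P2→Q gives 6>2; P3→W gives 8>0]
(A,P,W): not NE [P1→C gives 7>6]
(A,Q,X): not NE [P1→D gives 7>6; P2→P gives 9>3]
(A,Q,Y): not NE [P1→D gives 4>2; P2→P gives 5>0; P3→X gives 9>8]
(A,Q,Z): not NE [P3→X gives 9>8]
(A,Q,W): not NE [P3→X gives 9>6]
(B,P,X): not NE [P2→Q gives 5>3]
(B,P,Y): not NE [P1→D gives 7>1; P2→Q gives 5>2; P3→W gives 7>3]
(B,P,Z): not NE [P1→D gives 8>3; P2→Q gives 5>3; P3→W gives 7>2]
(B,P,W): not NE [P1→C gives 7>1]
(B,Q,X): not NE [P3→Z gives 6>1]
(B,Q,Y): not NE [P1→D gives 4>1; P3→Z gives 6>2]
(B,Q,Z): not NE [P1→A gives 9>3]
(B,Q,W): not NE [P1→A gives 8>5; P3→Z gives 6>2]
(C,P,X): not NE [P1→B gives 9>4; P3→W gives 7>1]
(C,P,Y): not NE [P1→D gives 7>4; P2→Q gives 2>0; P3→W gives 7>4]
(C,P,Z): not NE [P1→D gives 8>0; P3→W gives 7>6]
(C,P,W): not NE [P2→Q gives 6>1]
(C,Q,X): not NE [P2→P gives 2>1]
(C,Q,Y): not NE [P1→D gives 4>3; P3→Z gives 6>3]
(C,Q,Z): not NE [P1→A gives 9>8; P2→P gives 4>2]
(C,Q,W): not NE [P1→A gives 8>2; P3→Z gives 6>3]
(D,P,X): not NE [P1→B gives 9>5]
(D,P,Y): not NE [P2→Q gives 8>5; P3→X gives 9>8]
(D,P,Z): not NE [P3→X gives 9>2]
(D,P,W): not NE [P1→C gives 7>0; P3→X gives 9>4]
(D,Q,X): not NE [P2→P gives 6>3]
(D,Q,Y): not NE [P3→X gives 12>9]
(D,Q,Z): not NE [P1→A gives 9>2; P2→P gives 6>0; P3→X gives 12>2]
(D,Q,W): not NE [P1→A gives 8>7; P2→P gives 2>1; P3→X gives 12>8]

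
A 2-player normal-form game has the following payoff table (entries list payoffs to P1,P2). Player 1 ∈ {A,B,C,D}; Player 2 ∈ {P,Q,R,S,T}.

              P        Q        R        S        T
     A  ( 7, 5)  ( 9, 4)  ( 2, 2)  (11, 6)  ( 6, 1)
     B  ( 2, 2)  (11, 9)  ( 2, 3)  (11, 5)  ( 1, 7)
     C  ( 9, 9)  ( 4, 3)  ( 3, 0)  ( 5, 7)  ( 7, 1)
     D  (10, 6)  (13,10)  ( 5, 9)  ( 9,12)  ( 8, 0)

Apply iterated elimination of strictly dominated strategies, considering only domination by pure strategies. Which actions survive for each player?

Remaining: P1:{A,B,D} P2:{Q,S}

P1 drop C (D beats it: P:10>9 Q:13>4 R:5>3 S:9>5 T:8>7)
P2 drop P (S beats it: A:6>5 B:5>2 D:12>6)
P2 drop R (Q beats it: A:4>2 B:9>3 D:10>9)
P2 drop T (Q beats it: A:4>1 B:9>7 D:10>0)
P1→{A,B,D} P2→{Q,S}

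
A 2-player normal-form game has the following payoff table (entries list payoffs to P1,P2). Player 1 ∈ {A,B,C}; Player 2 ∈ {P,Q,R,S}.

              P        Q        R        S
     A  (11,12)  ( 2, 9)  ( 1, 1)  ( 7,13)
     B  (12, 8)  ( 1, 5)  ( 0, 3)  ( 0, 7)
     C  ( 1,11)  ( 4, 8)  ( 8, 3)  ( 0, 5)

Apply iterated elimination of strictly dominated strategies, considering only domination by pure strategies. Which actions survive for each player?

P2 drop Q (P beats it: A:12>9 B:8>5 C:11>8)
P2 drop R (P beats it: A:12>1 B:8>3 C:11>3)
P1 drop C (A beats it: P:11>1 S:7>0)
P1→{A,B} P2→{P,S}

IESDS → P1:{A,B} P2:{P,S}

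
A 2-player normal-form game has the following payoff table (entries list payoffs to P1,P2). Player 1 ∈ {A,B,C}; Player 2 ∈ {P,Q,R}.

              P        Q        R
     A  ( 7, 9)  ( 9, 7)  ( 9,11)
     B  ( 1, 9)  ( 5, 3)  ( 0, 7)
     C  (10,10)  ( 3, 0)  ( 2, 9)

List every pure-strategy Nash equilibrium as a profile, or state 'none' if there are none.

NE set: (A,R), (C,P)

(A,P): not NE [P1→C gives 10>7; P2→R gives 11>9]
(A,Q): not NE [P2→R gives 11>7]
(A,R): NE
(B,P): not NE [P1→C gives 10>1]
(B,Q): not NE [P1→A gives 9>5; P2→P gives 9>3]
(B,R): not NE [P1→A gives 9>0; P2→P gives 9>7]
(C,P): NE
(C,Q): not NE [P1→A gives 9>3; P2→P gives 10>0]
(C,R): not NE [P1→A gives 9>2; P2→P gives 10>9]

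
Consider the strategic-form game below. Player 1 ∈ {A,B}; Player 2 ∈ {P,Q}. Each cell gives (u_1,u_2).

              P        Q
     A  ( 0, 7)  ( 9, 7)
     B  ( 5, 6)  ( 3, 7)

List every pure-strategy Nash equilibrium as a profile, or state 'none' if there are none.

PSNE = {(A,Q)}

(A,P): not NE [P1→B gives 5>0]
(A,Q): NE
(B,P): not NE [P2→Q gives 7>6]
(B,Q): not NE [P1→A gives 9>3]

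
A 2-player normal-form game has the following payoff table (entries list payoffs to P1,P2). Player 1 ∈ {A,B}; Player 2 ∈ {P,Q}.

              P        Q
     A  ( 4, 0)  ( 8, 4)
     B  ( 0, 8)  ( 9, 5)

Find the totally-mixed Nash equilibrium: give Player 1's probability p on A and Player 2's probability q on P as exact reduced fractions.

P1 mixes 3/7 on A; P2 mixes 1/5 on P

P1 indiff ⇒ q·4+(1-q)·8 = q·0+(1-q)·9 ⇒ q(4) = (1-q)(1) ⇒ q = 1/5
P2 indiff ⇒ p·0+(1-p)·8 = p·4+(1-p)·5 ⇒ p(-4) = (1-p)(-3) ⇒ p = 3/7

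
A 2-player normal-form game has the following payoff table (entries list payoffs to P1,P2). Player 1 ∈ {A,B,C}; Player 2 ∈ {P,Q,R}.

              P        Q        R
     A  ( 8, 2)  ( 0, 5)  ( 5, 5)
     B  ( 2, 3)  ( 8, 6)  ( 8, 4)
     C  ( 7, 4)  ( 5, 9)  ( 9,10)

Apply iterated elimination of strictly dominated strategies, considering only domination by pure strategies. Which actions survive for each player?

P2 drop P (Q beats it: A:5>2 B:6>3 C:9>4)
P1 drop A (B beats it: Q:8>0 R:8>5)
P1→{B,C} P2→{Q,R}

Survivors P1:{B,C} P2:{Q,R}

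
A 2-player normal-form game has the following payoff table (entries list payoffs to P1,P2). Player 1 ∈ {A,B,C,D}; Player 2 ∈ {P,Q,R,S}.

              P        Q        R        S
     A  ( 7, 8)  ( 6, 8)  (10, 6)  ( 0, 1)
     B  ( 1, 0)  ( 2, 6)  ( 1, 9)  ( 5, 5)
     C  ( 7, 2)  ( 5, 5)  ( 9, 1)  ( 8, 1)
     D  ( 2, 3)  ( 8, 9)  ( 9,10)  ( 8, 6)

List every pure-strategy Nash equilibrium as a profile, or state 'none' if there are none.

Nash profiles: (A,P)

(A,P): NE
(A,Q): not NE [P1→D gives 8>6]
(A,R): not NE [P2→Q gives 8>6]
(A,S): not NE [P1→D gives 8>0; P2→Q gives 8>1]
(B,P): not NE [P1→C gives 7>1; P2→R gives 9>0]
(B,Q): not NE [P1→D gives 8>2; P2→R gives 9>6]
(B,R): not NE [P1→A gives 10>1]
(B,S): not NE [P1→D gives 8>5; P2→R gives 9>5]
(C,P): not NE [P2→Q gives 5>2]
(C,Q): not NE [P1→D gives 8>5]
(C,R): not NE [P1→A gives 10>9; P2→Q gives 5>1]
(C,S): not NE [P2→Q gives 5>1]
(D,P): not NE [P1→C gives 7>2; P2→R gives 10>3]
(D,Q): not NE [P2→R gives 10>9]
(D,R): not NE [P1→A gives 10>9]
(D,S): not NE [P2→R gives 10>6]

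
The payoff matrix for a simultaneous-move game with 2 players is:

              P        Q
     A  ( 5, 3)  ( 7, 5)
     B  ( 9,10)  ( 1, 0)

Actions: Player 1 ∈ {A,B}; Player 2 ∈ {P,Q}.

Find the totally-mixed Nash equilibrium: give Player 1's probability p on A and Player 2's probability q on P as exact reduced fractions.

P1 indiff ⇒ q·5+(1-q)·7 = q·9+(1-q)·1 ⇒ q(-4) = (1-q)(-6) ⇒ q = 3/5
P2 indiff ⇒ p·3+(1-p)·10 = p·5+(1-p)·0 ⇒ p(-2) = (1-p)(-10) ⇒ p = 5/6

P1 mixes 5/6 on A; P2 mixes 3/5 on P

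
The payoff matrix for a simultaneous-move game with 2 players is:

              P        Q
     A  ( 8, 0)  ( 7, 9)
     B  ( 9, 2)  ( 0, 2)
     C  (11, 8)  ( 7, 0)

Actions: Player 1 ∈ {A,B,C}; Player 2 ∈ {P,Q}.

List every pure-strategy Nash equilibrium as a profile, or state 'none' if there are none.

(A,P): not NE [P1→C gives 11>8; P2→Q gives 9>0]
(A,Q): NE
(B,P): not NE [P1→C gives 11>9]
(B,Q): not NE [P1→C gives 7>0]
(C,P): NE
(C,Q): not NE [P2→P gives 8>0]

Nash profiles: (A,Q), (C,P)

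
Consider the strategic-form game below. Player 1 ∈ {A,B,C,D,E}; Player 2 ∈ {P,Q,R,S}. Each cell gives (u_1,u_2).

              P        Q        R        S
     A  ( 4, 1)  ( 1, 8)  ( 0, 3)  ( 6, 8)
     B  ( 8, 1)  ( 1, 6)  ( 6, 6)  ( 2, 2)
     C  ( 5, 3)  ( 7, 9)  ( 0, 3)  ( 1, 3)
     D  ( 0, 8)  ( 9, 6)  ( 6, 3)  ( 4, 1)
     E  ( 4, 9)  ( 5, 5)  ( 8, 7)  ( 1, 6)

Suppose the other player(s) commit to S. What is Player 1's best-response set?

argmax u_1 = {A}

u_1(A vs S) = 6
u_1(B vs S) = 2
u_1(C vs S) = 1
u_1(D vs S) = 4
u_1(E vs S) = 1
max payoff 6 at {A}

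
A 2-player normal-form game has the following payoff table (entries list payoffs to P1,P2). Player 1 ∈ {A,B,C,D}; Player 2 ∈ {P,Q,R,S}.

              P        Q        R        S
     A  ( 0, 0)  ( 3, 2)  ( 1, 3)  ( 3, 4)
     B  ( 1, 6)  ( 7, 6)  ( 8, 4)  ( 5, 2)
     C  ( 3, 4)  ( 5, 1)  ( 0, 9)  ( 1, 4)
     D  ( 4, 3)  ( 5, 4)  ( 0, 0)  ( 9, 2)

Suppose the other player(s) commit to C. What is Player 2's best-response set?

u_2(P vs C) = 4
u_2(Q vs C) = 1
u_2(R vs C) = 9
u_2(S vs C) = 4
max payoff 9 at {R}

argmax u_2 = {R}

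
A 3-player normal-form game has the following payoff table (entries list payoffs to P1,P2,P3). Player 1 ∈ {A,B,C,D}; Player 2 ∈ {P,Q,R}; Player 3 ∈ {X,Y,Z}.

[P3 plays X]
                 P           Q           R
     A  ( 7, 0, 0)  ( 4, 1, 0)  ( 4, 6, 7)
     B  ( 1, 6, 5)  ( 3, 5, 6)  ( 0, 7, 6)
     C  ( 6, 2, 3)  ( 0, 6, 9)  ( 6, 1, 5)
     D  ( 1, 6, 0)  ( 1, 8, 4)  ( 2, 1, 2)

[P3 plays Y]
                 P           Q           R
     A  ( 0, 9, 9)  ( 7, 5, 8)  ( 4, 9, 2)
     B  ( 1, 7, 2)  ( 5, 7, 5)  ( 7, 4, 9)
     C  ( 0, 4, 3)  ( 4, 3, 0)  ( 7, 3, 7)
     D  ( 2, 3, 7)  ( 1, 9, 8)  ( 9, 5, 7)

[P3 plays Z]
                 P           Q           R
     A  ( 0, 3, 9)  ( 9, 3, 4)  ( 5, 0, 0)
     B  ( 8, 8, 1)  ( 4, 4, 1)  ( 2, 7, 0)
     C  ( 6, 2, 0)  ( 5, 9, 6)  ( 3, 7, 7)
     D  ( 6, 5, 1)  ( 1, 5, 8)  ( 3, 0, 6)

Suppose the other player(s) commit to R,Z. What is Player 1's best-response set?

u_1(A vs R,Z) = 5
u_1(B vs R,Z) = 2
u_1(C vs R,Z) = 3
u_1(D vs R,Z) = 3
max payoff 5 at {A}

P1 best: {A}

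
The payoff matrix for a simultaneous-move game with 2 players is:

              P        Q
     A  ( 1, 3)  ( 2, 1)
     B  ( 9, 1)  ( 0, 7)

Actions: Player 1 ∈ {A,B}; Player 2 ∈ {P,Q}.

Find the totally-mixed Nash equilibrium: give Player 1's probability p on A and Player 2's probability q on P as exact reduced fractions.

P1 mixes 3/4 on A; P2 mixes 1/5 on P

P1 indiff ⇒ q·1+(1-q)·2 = q·9+(1-q)·0 ⇒ q(-8) = (1-q)(-2) ⇒ q = 1/5
P2 indiff ⇒ p·3+(1-p)·1 = p·1+(1-p)·7 ⇒ p(2) = (1-p)(6) ⇒ p = 3/4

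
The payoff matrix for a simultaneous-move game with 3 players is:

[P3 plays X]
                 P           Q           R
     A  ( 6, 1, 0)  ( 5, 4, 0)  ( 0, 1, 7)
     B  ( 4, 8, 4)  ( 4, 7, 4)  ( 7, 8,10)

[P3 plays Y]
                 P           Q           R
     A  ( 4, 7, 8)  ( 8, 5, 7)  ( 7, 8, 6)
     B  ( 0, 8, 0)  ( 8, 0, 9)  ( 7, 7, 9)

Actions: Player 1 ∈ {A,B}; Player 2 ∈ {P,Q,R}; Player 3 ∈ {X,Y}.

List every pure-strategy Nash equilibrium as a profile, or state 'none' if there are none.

PSNE = {(B,R,X)}

(A,P,X): not NE [P2→Q gives 4>1; P3→Y gives 8>0]
(A,P,Y): not NE [P2→R gives 8>7]
(A,Q,X): not NE [P3→Y gives 7>0]
(A,Q,Y): not NE [P2→R gives 8>5]
(A,R,X): not NE [P1→B gives 7>0; P2→Q gives 4>1]
(A,R,Y): not NE [P3→X gives 7>6]
(B,P,X): not NE [P1→A gives 6>4]
(B,P,Y): not NE [P1→A gives 4>0; P3→X gives 4>0]
(B,Q,X): not NE [P1→A gives 5>4; P2→R gives 8>7; P3→Y gives 9>4]
(B,Q,Y): not NE [P2→P gives 8>0]
(B,R,X): NE
(B,R,Y): not NE [P2→P gives 8>7; P3→X gives 10>9]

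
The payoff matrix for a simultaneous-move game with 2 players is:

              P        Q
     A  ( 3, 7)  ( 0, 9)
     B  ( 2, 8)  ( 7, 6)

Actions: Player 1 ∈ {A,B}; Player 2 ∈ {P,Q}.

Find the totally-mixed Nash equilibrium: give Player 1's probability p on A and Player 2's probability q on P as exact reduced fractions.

p=1/2, q=7/8

P1 indiff ⇒ q·3+(1-q)·0 = q·2+(1-q)·7 ⇒ q(1) = (1-q)(7) ⇒ q = 7/8
P2 indiff ⇒ p·7+(1-p)·8 = p·9+(1-p)·6 ⇒ p(-2) = (1-p)(-2) ⇒ p = 1/2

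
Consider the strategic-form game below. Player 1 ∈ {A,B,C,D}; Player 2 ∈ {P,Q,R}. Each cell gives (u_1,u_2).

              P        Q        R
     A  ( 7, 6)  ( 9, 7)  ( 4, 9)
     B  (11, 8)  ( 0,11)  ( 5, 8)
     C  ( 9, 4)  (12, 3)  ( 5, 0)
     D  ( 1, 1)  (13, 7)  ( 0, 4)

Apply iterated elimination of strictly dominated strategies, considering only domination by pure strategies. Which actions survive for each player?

IESDS → P1:{B,C,D} P2:{P,Q}

P1 drop A (C beats it: P:9>7 Q:12>9 R:5>4)
P2 drop R (Q beats it: B:11>8 C:3>0 D:7>4)
P1→{B,C,D} P2→{P,Q}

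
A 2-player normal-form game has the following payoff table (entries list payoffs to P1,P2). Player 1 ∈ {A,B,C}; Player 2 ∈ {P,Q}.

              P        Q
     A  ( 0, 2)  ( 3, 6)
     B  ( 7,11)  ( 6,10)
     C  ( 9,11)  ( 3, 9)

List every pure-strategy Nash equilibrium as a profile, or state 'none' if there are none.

(A,P): not NE [P1→C gives 9>0; P2→Q gives 6>2]
(A,Q): not NE [P1→B gives 6>3]
(B,P): not NE [P1→C gives 9>7]
(B,Q): not NE [P2→P gives 11>10]
(C,P): NE
(C,Q): not NE [P1→B gives 6>3; P2→P gives 11>9]

PSNE = {(C,P)}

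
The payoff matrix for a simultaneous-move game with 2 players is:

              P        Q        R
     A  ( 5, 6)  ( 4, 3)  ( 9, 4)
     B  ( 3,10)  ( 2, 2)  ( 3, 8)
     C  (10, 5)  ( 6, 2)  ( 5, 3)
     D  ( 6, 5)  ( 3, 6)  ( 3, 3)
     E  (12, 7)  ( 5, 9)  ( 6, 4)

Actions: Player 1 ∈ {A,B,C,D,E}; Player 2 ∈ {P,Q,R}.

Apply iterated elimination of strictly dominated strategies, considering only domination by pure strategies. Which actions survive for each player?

P1 drop B (A beats it: P:5>3 Q:4>2 R:9>3)
P1 drop D (C beats it: P:10>6 Q:6>3 R:5>3)
P2 drop R (P beats it: A:6>4 C:5>3 E:7>4)
P1 drop A (C beats it: P:10>5 Q:6>4)
P1→{C,E} P2→{P,Q}

Remaining: P1:{C,E} P2:{P,Q}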